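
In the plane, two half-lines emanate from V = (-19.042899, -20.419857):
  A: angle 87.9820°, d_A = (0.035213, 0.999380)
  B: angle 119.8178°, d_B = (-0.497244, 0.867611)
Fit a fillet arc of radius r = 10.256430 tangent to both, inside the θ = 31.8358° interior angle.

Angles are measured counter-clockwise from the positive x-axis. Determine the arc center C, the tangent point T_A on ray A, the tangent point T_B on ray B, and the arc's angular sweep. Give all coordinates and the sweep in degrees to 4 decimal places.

center=(-28.0266,15.8818) T_A=(-17.7765,15.5207) T_B=(-36.9252,10.7819) sweep=148.1642

bisector direction at 103.8999° = (-0.240226,0.970717)
center distance |VC| = r/sin(θ/2) = 10.256430/sin(15.9179°) = 37.396786
C = V + |VC|·bis = (-28.0266,15.8818)
T_A = V + ((C−V)·d_A)·d_A = V + 35.9628·d_A = (-17.7765,15.5207)
T_B = V + ((C−V)·d_B)·d_B = V + 35.9628·d_B = (-36.9252,10.7819)
sweep = 180° − θ = 148.1642°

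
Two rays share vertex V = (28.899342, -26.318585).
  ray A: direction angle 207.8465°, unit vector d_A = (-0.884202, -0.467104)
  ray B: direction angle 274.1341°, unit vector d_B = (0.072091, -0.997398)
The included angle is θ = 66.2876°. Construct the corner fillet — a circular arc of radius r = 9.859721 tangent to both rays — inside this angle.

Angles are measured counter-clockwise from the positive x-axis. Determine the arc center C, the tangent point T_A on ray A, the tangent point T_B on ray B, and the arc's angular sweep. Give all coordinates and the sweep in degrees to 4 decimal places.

center=(20.1538,-42.0896) T_A=(15.5483,-33.3716) T_B=(29.9879,-41.3788) sweep=113.7124

bisector direction at 240.9903° = (-0.484958,-0.874538)
center distance |VC| = r/sin(θ/2) = 9.859721/sin(33.1438°) = 18.033583
C = V + |VC|·bis = (20.1538,-42.0896)
T_A = V + ((C−V)·d_A)·d_A = V + 15.0995·d_A = (15.5483,-33.3716)
T_B = V + ((C−V)·d_B)·d_B = V + 15.0995·d_B = (29.9879,-41.3788)
sweep = 180° − θ = 113.7124°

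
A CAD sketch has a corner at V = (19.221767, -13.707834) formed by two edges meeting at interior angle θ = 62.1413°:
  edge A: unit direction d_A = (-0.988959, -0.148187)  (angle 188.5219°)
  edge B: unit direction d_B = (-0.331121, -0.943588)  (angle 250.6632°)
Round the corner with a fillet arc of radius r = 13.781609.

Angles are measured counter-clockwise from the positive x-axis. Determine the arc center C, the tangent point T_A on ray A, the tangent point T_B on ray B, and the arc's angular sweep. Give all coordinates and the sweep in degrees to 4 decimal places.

bisector direction at 219.5925° = (-0.770596,-0.637324)
center distance |VC| = r/sin(θ/2) = 13.781609/sin(31.0707°) = 26.703647
C = V + |VC|·bis = (-1.3560,-30.7267)
T_A = V + ((C−V)·d_A)·d_A = V + 22.8725·d_A = (-3.3982,-17.0973)
T_B = V + ((C−V)·d_B)·d_B = V + 22.8725·d_B = (11.6482,-35.2901)
sweep = 180° − θ = 117.8587°

center=(-1.3560,-30.7267) T_A=(-3.3982,-17.0973) T_B=(11.6482,-35.2901) sweep=117.8587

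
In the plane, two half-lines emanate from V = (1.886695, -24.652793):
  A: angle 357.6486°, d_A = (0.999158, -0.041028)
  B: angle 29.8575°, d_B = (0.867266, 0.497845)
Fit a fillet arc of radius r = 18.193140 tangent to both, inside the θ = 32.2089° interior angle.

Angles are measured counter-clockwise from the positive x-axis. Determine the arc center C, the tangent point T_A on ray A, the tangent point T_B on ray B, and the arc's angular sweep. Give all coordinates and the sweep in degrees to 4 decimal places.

bisector direction at 13.7531° = (0.971329,0.237738)
center distance |VC| = r/sin(θ/2) = 18.193140/sin(16.1044°) = 65.587035
C = V + |VC|·bis = (65.5933,-9.0603)
T_A = V + ((C−V)·d_A)·d_A = V + 63.0132·d_A = (64.8469,-27.2381)
T_B = V + ((C−V)·d_B)·d_B = V + 63.0132·d_B = (56.5360,6.7180)
sweep = 180° − θ = 147.7911°

center=(65.5933,-9.0603) T_A=(64.8469,-27.2381) T_B=(56.5360,6.7180) sweep=147.7911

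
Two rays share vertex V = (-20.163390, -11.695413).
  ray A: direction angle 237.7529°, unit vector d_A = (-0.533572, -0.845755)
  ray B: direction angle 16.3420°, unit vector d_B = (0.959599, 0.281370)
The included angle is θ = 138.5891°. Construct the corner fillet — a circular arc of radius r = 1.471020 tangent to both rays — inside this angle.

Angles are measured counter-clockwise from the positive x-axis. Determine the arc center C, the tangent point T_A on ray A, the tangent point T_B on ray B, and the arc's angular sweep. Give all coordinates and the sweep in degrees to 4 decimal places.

bisector direction at 307.0475° = (0.602476,-0.798137)
center distance |VC| = r/sin(θ/2) = 1.471020/sin(69.2946°) = 1.572593
C = V + |VC|·bis = (-19.2159,-12.9506)
T_A = V + ((C−V)·d_A)·d_A = V + 0.5560·d_A = (-20.4601,-12.1657)
T_B = V + ((C−V)·d_B)·d_B = V + 0.5560·d_B = (-19.6298,-11.5390)
sweep = 180° − θ = 41.4109°

center=(-19.2159,-12.9506) T_A=(-20.4601,-12.1657) T_B=(-19.6298,-11.5390) sweep=41.4109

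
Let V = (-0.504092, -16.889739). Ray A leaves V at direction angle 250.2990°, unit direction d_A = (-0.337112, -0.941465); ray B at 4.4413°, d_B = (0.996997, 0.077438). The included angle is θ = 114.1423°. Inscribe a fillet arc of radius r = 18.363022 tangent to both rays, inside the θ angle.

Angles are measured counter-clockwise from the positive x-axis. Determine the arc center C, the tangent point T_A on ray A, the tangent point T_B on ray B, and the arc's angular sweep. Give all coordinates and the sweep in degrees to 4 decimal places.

bisector direction at 307.3702° = (0.606962,-0.794731)
center distance |VC| = r/sin(θ/2) = 18.363022/sin(57.0712°) = 21.877767
C = V + |VC|·bis = (12.7749,-34.2767)
T_A = V + ((C−V)·d_A)·d_A = V + 11.8927·d_A = (-4.5133,-28.0863)
T_B = V + ((C−V)·d_B)·d_B = V + 11.8927·d_B = (11.3529,-15.9688)
sweep = 180° − θ = 65.8577°

center=(12.7749,-34.2767) T_A=(-4.5133,-28.0863) T_B=(11.3529,-15.9688) sweep=65.8577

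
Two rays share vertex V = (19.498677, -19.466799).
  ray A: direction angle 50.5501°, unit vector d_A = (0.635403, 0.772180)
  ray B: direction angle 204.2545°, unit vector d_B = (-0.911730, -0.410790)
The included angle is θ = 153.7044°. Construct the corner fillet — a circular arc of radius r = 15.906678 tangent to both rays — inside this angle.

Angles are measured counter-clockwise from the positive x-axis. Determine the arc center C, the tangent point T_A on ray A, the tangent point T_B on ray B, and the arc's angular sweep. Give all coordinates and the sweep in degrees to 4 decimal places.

center=(9.5767,-6.4905) T_A=(21.8596,-16.5977) T_B=(16.1111,-20.9931) sweep=26.2956

bisector direction at 127.4023° = (-0.607408,0.794390)
center distance |VC| = r/sin(θ/2) = 15.906678/sin(76.8522°) = 16.334871
C = V + |VC|·bis = (9.5767,-6.4905)
T_A = V + ((C−V)·d_A)·d_A = V + 3.7156·d_A = (21.8596,-16.5977)
T_B = V + ((C−V)·d_B)·d_B = V + 3.7156·d_B = (16.1111,-20.9931)
sweep = 180° − θ = 26.2956°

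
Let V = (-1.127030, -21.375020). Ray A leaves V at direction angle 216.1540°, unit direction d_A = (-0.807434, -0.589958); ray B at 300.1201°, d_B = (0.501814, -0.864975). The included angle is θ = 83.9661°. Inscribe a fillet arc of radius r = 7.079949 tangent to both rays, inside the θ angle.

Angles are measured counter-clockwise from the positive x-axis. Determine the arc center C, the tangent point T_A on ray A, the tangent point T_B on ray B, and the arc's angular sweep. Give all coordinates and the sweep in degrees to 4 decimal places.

center=(-3.3029,-31.7333) T_A=(-7.4797,-26.0167) T_B=(2.8211,-28.1804) sweep=96.0339

bisector direction at 258.1370° = (-0.205571,-0.978642)
center distance |VC| = r/sin(θ/2) = 7.079949/sin(41.9830°) = 10.584296
C = V + |VC|·bis = (-3.3029,-31.7333)
T_A = V + ((C−V)·d_A)·d_A = V + 7.8678·d_A = (-7.4797,-26.0167)
T_B = V + ((C−V)·d_B)·d_B = V + 7.8678·d_B = (2.8211,-28.1804)
sweep = 180° − θ = 96.0339°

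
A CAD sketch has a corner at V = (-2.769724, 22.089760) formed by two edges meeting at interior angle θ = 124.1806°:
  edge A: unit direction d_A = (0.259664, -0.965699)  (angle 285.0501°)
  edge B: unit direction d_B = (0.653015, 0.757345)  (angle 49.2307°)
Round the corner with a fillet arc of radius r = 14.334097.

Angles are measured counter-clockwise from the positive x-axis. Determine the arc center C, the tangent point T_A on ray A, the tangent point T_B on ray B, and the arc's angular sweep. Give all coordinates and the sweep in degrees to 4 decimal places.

bisector direction at 347.1404° = (0.974918,-0.222563)
center distance |VC| = r/sin(θ/2) = 14.334097/sin(62.0903°) = 16.220796
C = V + |VC|·bis = (13.0442,18.4796)
T_A = V + ((C−V)·d_A)·d_A = V + 7.5926·d_A = (-0.7982,14.7576)
T_B = V + ((C−V)·d_B)·d_B = V + 7.5926·d_B = (2.1884,27.8400)
sweep = 180° − θ = 55.8194°

center=(13.0442,18.4796) T_A=(-0.7982,14.7576) T_B=(2.1884,27.8400) sweep=55.8194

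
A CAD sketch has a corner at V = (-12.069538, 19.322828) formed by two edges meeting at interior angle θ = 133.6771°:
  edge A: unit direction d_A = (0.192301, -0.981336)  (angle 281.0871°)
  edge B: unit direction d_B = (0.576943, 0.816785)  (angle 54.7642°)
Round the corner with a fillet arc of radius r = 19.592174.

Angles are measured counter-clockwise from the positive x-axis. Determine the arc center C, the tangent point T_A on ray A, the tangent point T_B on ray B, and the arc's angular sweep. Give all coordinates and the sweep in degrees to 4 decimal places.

center=(8.7688,14.8652) T_A=(-10.4577,11.0976) T_B=(-7.2338,26.1688) sweep=46.3229

bisector direction at 347.9256° = (0.977877,-0.209181)
center distance |VC| = r/sin(θ/2) = 19.592174/sin(66.8385°) = 21.309735
C = V + |VC|·bis = (8.7688,14.8652)
T_A = V + ((C−V)·d_A)·d_A = V + 8.3816·d_A = (-10.4577,11.0976)
T_B = V + ((C−V)·d_B)·d_B = V + 8.3816·d_B = (-7.2338,26.1688)
sweep = 180° − θ = 46.3229°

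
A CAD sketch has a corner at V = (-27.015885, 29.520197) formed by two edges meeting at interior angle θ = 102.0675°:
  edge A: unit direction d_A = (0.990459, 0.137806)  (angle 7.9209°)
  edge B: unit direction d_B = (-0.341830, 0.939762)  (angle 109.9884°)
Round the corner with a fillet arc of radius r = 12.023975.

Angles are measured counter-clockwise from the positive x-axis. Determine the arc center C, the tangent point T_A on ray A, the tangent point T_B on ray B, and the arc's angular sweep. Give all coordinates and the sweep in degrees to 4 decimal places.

center=(-19.0405,42.7696) T_A=(-17.3836,30.8604) T_B=(-30.3402,38.6595) sweep=77.9325

bisector direction at 58.9547° = (0.515716,0.856759)
center distance |VC| = r/sin(θ/2) = 12.023975/sin(51.0337°) = 15.464591
C = V + |VC|·bis = (-19.0405,42.7696)
T_A = V + ((C−V)·d_A)·d_A = V + 9.7251·d_A = (-17.3836,30.8604)
T_B = V + ((C−V)·d_B)·d_B = V + 9.7251·d_B = (-30.3402,38.6595)
sweep = 180° − θ = 77.9325°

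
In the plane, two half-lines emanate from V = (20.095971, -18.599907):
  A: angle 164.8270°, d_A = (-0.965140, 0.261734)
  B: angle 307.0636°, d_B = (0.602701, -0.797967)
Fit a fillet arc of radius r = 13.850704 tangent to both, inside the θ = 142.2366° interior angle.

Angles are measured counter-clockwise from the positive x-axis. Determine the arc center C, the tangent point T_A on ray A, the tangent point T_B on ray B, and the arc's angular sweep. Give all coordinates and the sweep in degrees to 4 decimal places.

bisector direction at 235.9453° = (-0.559984,-0.828503)
center distance |VC| = r/sin(θ/2) = 13.850704/sin(71.1183°) = 14.638415
C = V + |VC|·bis = (11.8987,-30.7279)
T_A = V + ((C−V)·d_A)·d_A = V + 4.7372·d_A = (15.5239,-17.3600)
T_B = V + ((C−V)·d_B)·d_B = V + 4.7372·d_B = (22.9511,-22.3800)
sweep = 180° − θ = 37.7634°

center=(11.8987,-30.7279) T_A=(15.5239,-17.3600) T_B=(22.9511,-22.3800) sweep=37.7634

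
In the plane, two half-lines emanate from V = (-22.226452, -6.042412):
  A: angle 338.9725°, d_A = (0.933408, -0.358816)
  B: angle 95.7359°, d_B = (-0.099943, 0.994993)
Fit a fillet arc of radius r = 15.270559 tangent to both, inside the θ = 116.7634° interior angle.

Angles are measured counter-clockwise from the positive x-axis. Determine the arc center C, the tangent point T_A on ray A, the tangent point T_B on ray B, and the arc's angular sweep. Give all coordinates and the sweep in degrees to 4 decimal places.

bisector direction at 37.3542° = (0.794900,0.606741)
center distance |VC| = r/sin(θ/2) = 15.270559/sin(58.3817°) = 17.932462
C = V + |VC|·bis = (-7.9719,4.8379)
T_A = V + ((C−V)·d_A)·d_A = V + 9.4012·d_A = (-13.4513,-9.4157)
T_B = V + ((C−V)·d_B)·d_B = V + 9.4012·d_B = (-23.1660,3.3118)
sweep = 180° − θ = 63.2366°

center=(-7.9719,4.8379) T_A=(-13.4513,-9.4157) T_B=(-23.1660,3.3118) sweep=63.2366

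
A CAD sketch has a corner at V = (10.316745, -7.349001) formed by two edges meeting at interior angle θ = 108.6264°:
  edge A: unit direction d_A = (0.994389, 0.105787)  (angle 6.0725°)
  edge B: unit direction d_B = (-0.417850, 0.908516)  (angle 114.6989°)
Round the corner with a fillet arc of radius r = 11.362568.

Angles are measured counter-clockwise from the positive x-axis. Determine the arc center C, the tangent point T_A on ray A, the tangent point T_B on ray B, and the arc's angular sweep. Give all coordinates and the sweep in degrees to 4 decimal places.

center=(17.2298,4.8131) T_A=(18.4318,-6.4857) T_B=(6.9067,0.0653) sweep=71.3736

bisector direction at 60.3857° = (0.494159,0.869372)
center distance |VC| = r/sin(θ/2) = 11.362568/sin(54.3132°) = 13.989556
C = V + |VC|·bis = (17.2298,4.8131)
T_A = V + ((C−V)·d_A)·d_A = V + 8.1609·d_A = (18.4318,-6.4857)
T_B = V + ((C−V)·d_B)·d_B = V + 8.1609·d_B = (6.9067,0.0653)
sweep = 180° − θ = 71.3736°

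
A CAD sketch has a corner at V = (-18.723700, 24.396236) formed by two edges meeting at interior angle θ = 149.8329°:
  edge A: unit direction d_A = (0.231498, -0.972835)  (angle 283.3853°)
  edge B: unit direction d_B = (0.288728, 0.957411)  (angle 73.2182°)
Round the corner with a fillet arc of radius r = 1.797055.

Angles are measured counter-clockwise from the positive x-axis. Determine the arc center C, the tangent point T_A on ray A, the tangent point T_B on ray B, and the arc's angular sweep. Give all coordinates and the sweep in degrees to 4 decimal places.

bisector direction at 358.3017° = (0.999561,-0.029636)
center distance |VC| = r/sin(θ/2) = 1.797055/sin(74.9164°) = 1.861177
C = V + |VC|·bis = (-16.8633,24.3411)
T_A = V + ((C−V)·d_A)·d_A = V + 0.4843·d_A = (-18.6116,23.9251)
T_B = V + ((C−V)·d_B)·d_B = V + 0.4843·d_B = (-18.5839,24.8599)
sweep = 180° − θ = 30.1671°

center=(-16.8633,24.3411) T_A=(-18.6116,23.9251) T_B=(-18.5839,24.8599) sweep=30.1671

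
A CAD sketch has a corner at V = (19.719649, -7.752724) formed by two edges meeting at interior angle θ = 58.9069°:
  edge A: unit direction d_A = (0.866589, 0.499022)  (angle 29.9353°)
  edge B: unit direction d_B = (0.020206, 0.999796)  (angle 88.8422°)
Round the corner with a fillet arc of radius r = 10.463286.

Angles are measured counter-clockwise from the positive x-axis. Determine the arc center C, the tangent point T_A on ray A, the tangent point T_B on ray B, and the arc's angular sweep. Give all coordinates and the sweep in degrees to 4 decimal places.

bisector direction at 59.3888° = (0.509210,0.860642)
center distance |VC| = r/sin(θ/2) = 10.463286/sin(29.4535°) = 21.279113
C = V + |VC|·bis = (30.5552,10.5610)
T_A = V + ((C−V)·d_A)·d_A = V + 18.5289·d_A = (35.7766,1.4936)
T_B = V + ((C−V)·d_B)·d_B = V + 18.5289·d_B = (20.0940,10.7724)
sweep = 180° − θ = 121.0931°

center=(30.5552,10.5610) T_A=(35.7766,1.4936) T_B=(20.0940,10.7724) sweep=121.0931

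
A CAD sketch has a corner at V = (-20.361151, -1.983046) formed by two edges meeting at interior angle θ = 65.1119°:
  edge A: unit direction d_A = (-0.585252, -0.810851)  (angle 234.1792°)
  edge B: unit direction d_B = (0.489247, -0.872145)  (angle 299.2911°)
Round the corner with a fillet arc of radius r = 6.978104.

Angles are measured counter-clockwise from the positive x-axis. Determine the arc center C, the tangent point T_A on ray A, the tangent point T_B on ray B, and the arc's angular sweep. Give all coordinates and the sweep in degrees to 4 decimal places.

center=(-21.0997,-14.9295) T_A=(-26.7579,-10.8455) T_B=(-15.0137,-11.5155) sweep=114.8881

bisector direction at 266.7352° = (-0.056952,-0.998377)
center distance |VC| = r/sin(θ/2) = 6.978104/sin(32.5560°) = 12.967490
C = V + |VC|·bis = (-21.0997,-14.9295)
T_A = V + ((C−V)·d_A)·d_A = V + 10.9299·d_A = (-26.7579,-10.8455)
T_B = V + ((C−V)·d_B)·d_B = V + 10.9299·d_B = (-15.0137,-11.5155)
sweep = 180° − θ = 114.8881°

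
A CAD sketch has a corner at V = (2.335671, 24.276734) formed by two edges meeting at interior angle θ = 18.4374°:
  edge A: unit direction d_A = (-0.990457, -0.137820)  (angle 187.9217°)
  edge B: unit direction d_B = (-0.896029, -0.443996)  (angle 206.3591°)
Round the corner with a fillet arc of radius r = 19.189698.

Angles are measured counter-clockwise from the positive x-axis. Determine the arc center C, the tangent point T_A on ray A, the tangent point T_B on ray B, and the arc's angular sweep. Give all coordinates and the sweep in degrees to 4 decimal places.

center=(-112.1276,-11.0251) T_A=(-114.7723,7.9815) T_B=(-103.6074,-28.2196) sweep=161.5626

bisector direction at 197.1404° = (-0.955585,-0.294714)
center distance |VC| = r/sin(θ/2) = 19.189698/sin(9.2187°) = 119.783370
C = V + |VC|·bis = (-112.1276,-11.0251)
T_A = V + ((C−V)·d_A)·d_A = V + 118.2363·d_A = (-114.7723,7.9815)
T_B = V + ((C−V)·d_B)·d_B = V + 118.2363·d_B = (-103.6074,-28.2196)
sweep = 180° − θ = 161.5626°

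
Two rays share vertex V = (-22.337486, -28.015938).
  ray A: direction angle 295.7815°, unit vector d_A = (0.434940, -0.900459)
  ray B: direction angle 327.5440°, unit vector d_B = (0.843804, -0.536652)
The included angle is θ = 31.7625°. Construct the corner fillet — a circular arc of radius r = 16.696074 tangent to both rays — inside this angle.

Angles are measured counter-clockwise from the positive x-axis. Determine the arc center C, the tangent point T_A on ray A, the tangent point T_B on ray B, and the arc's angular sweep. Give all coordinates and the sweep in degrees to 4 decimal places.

bisector direction at 311.6627° = (0.664745,-0.747071)
center distance |VC| = r/sin(θ/2) = 16.696074/sin(15.8812°) = 61.013744
C = V + |VC|·bis = (18.2211,-73.5975)
T_A = V + ((C−V)·d_A)·d_A = V + 58.6849·d_A = (3.1869,-80.8593)
T_B = V + ((C−V)·d_B)·d_B = V + 58.6849·d_B = (27.1811,-59.5093)
sweep = 180° − θ = 148.2375°

center=(18.2211,-73.5975) T_A=(3.1869,-80.8593) T_B=(27.1811,-59.5093) sweep=148.2375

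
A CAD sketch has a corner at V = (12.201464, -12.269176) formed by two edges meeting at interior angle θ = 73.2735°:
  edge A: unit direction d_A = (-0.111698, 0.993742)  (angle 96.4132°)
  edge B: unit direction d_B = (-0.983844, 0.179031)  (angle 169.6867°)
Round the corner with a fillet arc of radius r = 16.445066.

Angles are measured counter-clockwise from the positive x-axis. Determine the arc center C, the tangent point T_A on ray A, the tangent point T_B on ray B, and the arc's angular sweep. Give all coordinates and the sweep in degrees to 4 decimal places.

bisector direction at 133.0499° = (-0.682636,0.730759)
center distance |VC| = r/sin(θ/2) = 16.445066/sin(36.6367°) = 27.558191
C = V + |VC|·bis = (-6.6107,7.8692)
T_A = V + ((C−V)·d_A)·d_A = V + 22.1137·d_A = (9.7314,9.7061)
T_B = V + ((C−V)·d_B)·d_B = V + 22.1137·d_B = (-9.5549,-8.3102)
sweep = 180° − θ = 106.7265°

center=(-6.6107,7.8692) T_A=(9.7314,9.7061) T_B=(-9.5549,-8.3102) sweep=106.7265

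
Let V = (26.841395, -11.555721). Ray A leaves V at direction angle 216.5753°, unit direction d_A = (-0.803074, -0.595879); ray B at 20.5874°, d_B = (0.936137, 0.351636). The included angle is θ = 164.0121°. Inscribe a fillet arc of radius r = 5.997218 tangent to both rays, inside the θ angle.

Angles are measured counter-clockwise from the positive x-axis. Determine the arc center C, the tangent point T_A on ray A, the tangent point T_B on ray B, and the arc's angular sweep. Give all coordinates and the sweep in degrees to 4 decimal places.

bisector direction at 298.5813° = (0.478406,-0.878139)
center distance |VC| = r/sin(θ/2) = 5.997218/sin(82.0061°) = 6.056066
C = V + |VC|·bis = (29.7387,-16.8738)
T_A = V + ((C−V)·d_A)·d_A = V + 0.8422·d_A = (26.1650,-12.0576)
T_B = V + ((C−V)·d_B)·d_B = V + 0.8422·d_B = (27.6298,-11.2596)
sweep = 180° − θ = 15.9879°

center=(29.7387,-16.8738) T_A=(26.1650,-12.0576) T_B=(27.6298,-11.2596) sweep=15.9879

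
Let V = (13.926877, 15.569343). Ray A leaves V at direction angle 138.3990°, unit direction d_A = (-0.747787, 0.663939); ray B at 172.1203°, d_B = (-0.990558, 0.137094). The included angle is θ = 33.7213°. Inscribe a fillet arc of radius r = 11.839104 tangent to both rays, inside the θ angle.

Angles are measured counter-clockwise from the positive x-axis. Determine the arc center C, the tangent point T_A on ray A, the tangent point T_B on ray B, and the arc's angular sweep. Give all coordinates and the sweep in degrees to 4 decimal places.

center=(-23.1447,32.6520) T_A=(-15.2843,41.5051) T_B=(-24.7678,20.9247) sweep=146.2787

bisector direction at 155.2596° = (-0.908214,0.418507)
center distance |VC| = r/sin(θ/2) = 11.839104/sin(16.8606°) = 40.818163
C = V + |VC|·bis = (-23.1447,32.6520)
T_A = V + ((C−V)·d_A)·d_A = V + 39.0635·d_A = (-15.2843,41.5051)
T_B = V + ((C−V)·d_B)·d_B = V + 39.0635·d_B = (-24.7678,20.9247)
sweep = 180° − θ = 146.2787°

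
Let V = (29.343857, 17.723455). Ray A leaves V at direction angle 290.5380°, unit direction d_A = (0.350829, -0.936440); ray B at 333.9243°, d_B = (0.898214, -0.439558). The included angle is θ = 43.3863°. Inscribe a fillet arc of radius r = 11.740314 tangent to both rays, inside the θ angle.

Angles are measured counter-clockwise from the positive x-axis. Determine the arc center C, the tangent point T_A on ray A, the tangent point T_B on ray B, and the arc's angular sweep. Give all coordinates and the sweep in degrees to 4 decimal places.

center=(50.6917,-5.7943) T_A=(39.6976,-9.9131) T_B=(55.8523,4.7510) sweep=136.6137

bisector direction at 312.2312° = (0.672123,-0.740439)
center distance |VC| = r/sin(θ/2) = 11.740314/sin(21.6931°) = 31.761853
C = V + |VC|·bis = (50.6917,-5.7943)
T_A = V + ((C−V)·d_A)·d_A = V + 29.5124·d_A = (39.6976,-9.9131)
T_B = V + ((C−V)·d_B)·d_B = V + 29.5124·d_B = (55.8523,4.7510)
sweep = 180° − θ = 136.6137°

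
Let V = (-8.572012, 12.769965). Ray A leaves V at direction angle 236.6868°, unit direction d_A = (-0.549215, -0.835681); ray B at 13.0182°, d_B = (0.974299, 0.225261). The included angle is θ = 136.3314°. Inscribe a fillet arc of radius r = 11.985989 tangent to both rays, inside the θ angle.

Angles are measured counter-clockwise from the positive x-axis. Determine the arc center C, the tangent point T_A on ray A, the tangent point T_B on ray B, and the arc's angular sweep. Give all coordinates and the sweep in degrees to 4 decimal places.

bisector direction at 304.8525° = (0.571466,-0.820626)
center distance |VC| = r/sin(θ/2) = 11.985989/sin(68.1657°) = 12.912272
C = V + |VC|·bis = (-1.1931,2.1738)
T_A = V + ((C−V)·d_A)·d_A = V + 4.8024·d_A = (-11.2096,8.7567)
T_B = V + ((C−V)·d_B)·d_B = V + 4.8024·d_B = (-3.8931,13.8518)
sweep = 180° − θ = 43.6686°

center=(-1.1931,2.1738) T_A=(-11.2096,8.7567) T_B=(-3.8931,13.8518) sweep=43.6686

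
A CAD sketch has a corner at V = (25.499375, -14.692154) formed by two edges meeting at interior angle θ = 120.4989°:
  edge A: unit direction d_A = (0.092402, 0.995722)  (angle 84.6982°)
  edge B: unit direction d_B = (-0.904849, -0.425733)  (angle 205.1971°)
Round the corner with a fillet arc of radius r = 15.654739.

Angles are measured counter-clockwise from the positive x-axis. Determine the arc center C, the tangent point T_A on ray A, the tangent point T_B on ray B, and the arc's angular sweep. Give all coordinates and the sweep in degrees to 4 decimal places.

bisector direction at 144.9477° = (-0.818628,0.574325)
center distance |VC| = r/sin(θ/2) = 15.654739/sin(60.2495°) = 18.031382
C = V + |VC|·bis = (10.7384,-4.3363)
T_A = V + ((C−V)·d_A)·d_A = V + 8.9476·d_A = (26.3262,-5.7828)
T_B = V + ((C−V)·d_B)·d_B = V + 8.9476·d_B = (17.4031,-18.5015)
sweep = 180° − θ = 59.5011°

center=(10.7384,-4.3363) T_A=(26.3262,-5.7828) T_B=(17.4031,-18.5015) sweep=59.5011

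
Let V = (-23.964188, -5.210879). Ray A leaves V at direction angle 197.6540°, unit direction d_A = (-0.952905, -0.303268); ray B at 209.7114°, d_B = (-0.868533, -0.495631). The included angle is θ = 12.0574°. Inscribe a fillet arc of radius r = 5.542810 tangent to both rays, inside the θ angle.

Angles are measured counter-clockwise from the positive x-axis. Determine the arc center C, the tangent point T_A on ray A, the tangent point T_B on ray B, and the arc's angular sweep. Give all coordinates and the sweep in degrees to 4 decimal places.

bisector direction at 203.6827° = (-0.915784,-0.401671)
center distance |VC| = r/sin(θ/2) = 5.542810/sin(6.0287°) = 52.775289
C = V + |VC|·bis = (-72.2949,-26.4092)
T_A = V + ((C−V)·d_A)·d_A = V + 52.4834·d_A = (-73.9759,-21.1274)
T_B = V + ((C−V)·d_B)·d_B = V + 52.4834·d_B = (-69.5478,-31.2233)
sweep = 180° − θ = 167.9426°

center=(-72.2949,-26.4092) T_A=(-73.9759,-21.1274) T_B=(-69.5478,-31.2233) sweep=167.9426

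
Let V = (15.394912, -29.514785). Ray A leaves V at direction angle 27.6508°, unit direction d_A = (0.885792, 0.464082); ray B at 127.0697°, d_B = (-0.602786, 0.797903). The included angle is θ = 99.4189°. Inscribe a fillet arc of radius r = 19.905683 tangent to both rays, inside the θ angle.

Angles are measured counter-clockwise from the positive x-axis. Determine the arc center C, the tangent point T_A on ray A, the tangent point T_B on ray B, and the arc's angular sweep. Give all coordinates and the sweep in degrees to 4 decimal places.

center=(21.1053,-4.0508) T_A=(30.3432,-21.6831) T_B=(5.2225,-16.0497) sweep=80.5811

bisector direction at 77.3602° = (0.218820,0.975765)
center distance |VC| = r/sin(θ/2) = 19.905683/sin(49.7094°) = 26.096402
C = V + |VC|·bis = (21.1053,-4.0508)
T_A = V + ((C−V)·d_A)·d_A = V + 16.8756·d_A = (30.3432,-21.6831)
T_B = V + ((C−V)·d_B)·d_B = V + 16.8756·d_B = (5.2225,-16.0497)
sweep = 180° − θ = 80.5811°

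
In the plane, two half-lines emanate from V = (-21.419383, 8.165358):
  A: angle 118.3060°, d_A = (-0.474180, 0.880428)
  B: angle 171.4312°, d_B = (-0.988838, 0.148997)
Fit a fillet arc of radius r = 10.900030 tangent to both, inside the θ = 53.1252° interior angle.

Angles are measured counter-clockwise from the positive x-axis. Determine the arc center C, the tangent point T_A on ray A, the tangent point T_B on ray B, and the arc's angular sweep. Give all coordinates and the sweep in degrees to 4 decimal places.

center=(-41.3543,22.1922) T_A=(-31.7577,27.3608) T_B=(-42.9784,11.4138) sweep=126.8748

bisector direction at 144.8686° = (-0.817834,0.575454)
center distance |VC| = r/sin(θ/2) = 10.900030/sin(26.5626°) = 24.375294
C = V + |VC|·bis = (-41.3543,22.1922)
T_A = V + ((C−V)·d_A)·d_A = V + 21.8024·d_A = (-31.7577,27.3608)
T_B = V + ((C−V)·d_B)·d_B = V + 21.8024·d_B = (-42.9784,11.4138)
sweep = 180° − θ = 126.8748°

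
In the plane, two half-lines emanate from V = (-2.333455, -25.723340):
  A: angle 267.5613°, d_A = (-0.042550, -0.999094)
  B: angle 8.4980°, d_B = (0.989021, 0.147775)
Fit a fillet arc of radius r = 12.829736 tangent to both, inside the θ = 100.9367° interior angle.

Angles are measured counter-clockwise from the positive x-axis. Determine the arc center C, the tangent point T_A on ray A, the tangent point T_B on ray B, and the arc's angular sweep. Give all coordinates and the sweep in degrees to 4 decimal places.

center=(10.0341,-36.8476) T_A=(-2.7840,-36.3017) T_B=(8.1382,-24.1587) sweep=79.0633

bisector direction at 318.0297° = (0.743491,-0.668746)
center distance |VC| = r/sin(θ/2) = 12.829736/sin(50.4684°) = 16.634492
C = V + |VC|·bis = (10.0341,-36.8476)
T_A = V + ((C−V)·d_A)·d_A = V + 10.5879·d_A = (-2.7840,-36.3017)
T_B = V + ((C−V)·d_B)·d_B = V + 10.5879·d_B = (8.1382,-24.1587)
sweep = 180° − θ = 79.0633°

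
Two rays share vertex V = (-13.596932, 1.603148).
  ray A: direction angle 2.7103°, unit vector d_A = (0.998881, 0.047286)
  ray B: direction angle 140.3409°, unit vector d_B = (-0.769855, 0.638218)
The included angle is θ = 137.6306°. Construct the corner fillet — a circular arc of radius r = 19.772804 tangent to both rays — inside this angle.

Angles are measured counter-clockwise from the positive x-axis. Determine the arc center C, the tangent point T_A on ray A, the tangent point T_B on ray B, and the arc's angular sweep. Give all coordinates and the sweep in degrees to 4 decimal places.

center=(-6.8772,21.7162) T_A=(-5.9422,1.9655) T_B=(-19.4966,6.4940) sweep=42.3694

bisector direction at 71.5256° = (0.316881,0.948465)
center distance |VC| = r/sin(θ/2) = 19.772804/sin(68.8153°) = 21.205891
C = V + |VC|·bis = (-6.8772,21.7162)
T_A = V + ((C−V)·d_A)·d_A = V + 7.6633·d_A = (-5.9422,1.9655)
T_B = V + ((C−V)·d_B)·d_B = V + 7.6633·d_B = (-19.4966,6.4940)
sweep = 180° − θ = 42.3694°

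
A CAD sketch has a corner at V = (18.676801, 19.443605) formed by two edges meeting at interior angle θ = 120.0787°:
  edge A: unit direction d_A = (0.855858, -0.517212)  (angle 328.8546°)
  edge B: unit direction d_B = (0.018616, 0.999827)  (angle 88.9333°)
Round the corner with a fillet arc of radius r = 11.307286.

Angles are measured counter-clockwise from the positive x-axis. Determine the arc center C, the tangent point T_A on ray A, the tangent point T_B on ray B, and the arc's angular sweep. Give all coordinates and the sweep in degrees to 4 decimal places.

bisector direction at 28.8940° = (0.875516,0.483190)
center distance |VC| = r/sin(θ/2) = 11.307286/sin(60.0393°) = 13.051357
C = V + |VC|·bis = (30.1035,25.7499)
T_A = V + ((C−V)·d_A)·d_A = V + 6.5179·d_A = (24.2552,16.0725)
T_B = V + ((C−V)·d_B)·d_B = V + 6.5179·d_B = (18.7981,25.9604)
sweep = 180° − θ = 59.9213°

center=(30.1035,25.7499) T_A=(24.2552,16.0725) T_B=(18.7981,25.9604) sweep=59.9213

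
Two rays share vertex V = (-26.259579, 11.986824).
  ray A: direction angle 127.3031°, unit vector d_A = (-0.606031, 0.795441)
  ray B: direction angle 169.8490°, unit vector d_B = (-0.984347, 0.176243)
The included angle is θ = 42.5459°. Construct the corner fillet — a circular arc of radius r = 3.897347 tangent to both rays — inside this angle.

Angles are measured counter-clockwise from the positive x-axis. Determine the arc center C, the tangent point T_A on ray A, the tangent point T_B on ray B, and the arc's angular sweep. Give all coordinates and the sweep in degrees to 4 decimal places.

center=(-35.4261,17.5874) T_A=(-32.3260,19.9493) T_B=(-36.1130,13.7510) sweep=137.4541

bisector direction at 148.5761° = (-0.853333,0.521366)
center distance |VC| = r/sin(θ/2) = 3.897347/sin(21.2730°) = 10.742076
C = V + |VC|·bis = (-35.4261,17.5874)
T_A = V + ((C−V)·d_A)·d_A = V + 10.0101·d_A = (-32.3260,19.9493)
T_B = V + ((C−V)·d_B)·d_B = V + 10.0101·d_B = (-36.1130,13.7510)
sweep = 180° − θ = 137.4541°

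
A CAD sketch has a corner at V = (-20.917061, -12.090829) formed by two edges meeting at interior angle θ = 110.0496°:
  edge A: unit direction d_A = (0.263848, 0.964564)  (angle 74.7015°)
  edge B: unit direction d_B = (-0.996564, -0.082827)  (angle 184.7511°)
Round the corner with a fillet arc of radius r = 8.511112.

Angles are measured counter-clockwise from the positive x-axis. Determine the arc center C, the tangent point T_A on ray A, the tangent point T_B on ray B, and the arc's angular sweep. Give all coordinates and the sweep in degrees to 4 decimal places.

center=(-27.5556,-4.1021) T_A=(-19.3461,-6.3478) T_B=(-26.8507,-12.5840) sweep=69.9504

bisector direction at 129.7263° = (-0.639121,0.769106)
center distance |VC| = r/sin(θ/2) = 8.511112/sin(55.0248°) = 10.387002
C = V + |VC|·bis = (-27.5556,-4.1021)
T_A = V + ((C−V)·d_A)·d_A = V + 5.9541·d_A = (-19.3461,-6.3478)
T_B = V + ((C−V)·d_B)·d_B = V + 5.9541·d_B = (-26.8507,-12.5840)
sweep = 180° − θ = 69.9504°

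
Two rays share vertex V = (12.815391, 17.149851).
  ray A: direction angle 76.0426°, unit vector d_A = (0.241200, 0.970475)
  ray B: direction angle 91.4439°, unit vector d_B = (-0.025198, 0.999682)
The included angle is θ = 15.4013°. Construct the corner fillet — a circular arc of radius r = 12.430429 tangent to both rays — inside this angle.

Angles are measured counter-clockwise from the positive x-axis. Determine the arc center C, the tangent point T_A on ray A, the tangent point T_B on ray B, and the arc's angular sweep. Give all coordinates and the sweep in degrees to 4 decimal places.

bisector direction at 83.7432° = (0.108984,0.994044)
center distance |VC| = r/sin(θ/2) = 12.430429/sin(7.7007°) = 92.766176
C = V + |VC|·bis = (22.9254,109.3635)
T_A = V + ((C−V)·d_A)·d_A = V + 91.9296·d_A = (34.9888,106.3652)
T_B = V + ((C−V)·d_B)·d_B = V + 91.9296·d_B = (10.4989,109.0502)
sweep = 180° − θ = 164.5987°

center=(22.9254,109.3635) T_A=(34.9888,106.3652) T_B=(10.4989,109.0502) sweep=164.5987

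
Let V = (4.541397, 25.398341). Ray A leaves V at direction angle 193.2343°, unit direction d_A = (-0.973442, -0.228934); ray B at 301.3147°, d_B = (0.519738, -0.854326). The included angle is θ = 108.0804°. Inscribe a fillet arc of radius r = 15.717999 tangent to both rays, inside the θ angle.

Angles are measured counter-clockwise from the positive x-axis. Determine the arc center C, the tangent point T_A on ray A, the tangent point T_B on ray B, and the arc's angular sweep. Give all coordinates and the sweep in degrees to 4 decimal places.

bisector direction at 247.2745° = (-0.386317,-0.922366)
center distance |VC| = r/sin(θ/2) = 15.717999/sin(54.0402°) = 19.418621
C = V + |VC|·bis = (-2.9603,7.4873)
T_A = V + ((C−V)·d_A)·d_A = V + 11.4030·d_A = (-6.5587,22.7878)
T_B = V + ((C−V)·d_B)·d_B = V + 11.4030·d_B = (10.4679,15.6565)
sweep = 180° − θ = 71.9196°

center=(-2.9603,7.4873) T_A=(-6.5587,22.7878) T_B=(10.4679,15.6565) sweep=71.9196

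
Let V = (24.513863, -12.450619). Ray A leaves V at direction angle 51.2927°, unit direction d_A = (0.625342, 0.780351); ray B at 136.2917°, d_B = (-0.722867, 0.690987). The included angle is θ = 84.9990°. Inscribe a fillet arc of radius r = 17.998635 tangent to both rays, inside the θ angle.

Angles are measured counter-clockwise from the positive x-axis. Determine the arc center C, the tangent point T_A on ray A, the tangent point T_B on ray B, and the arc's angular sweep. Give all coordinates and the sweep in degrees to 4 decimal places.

bisector direction at 93.7922° = (-0.066138,0.997810)
center distance |VC| = r/sin(θ/2) = 17.998635/sin(42.4995°) = 26.641603
C = V + |VC|·bis = (22.7518,14.1327)
T_A = V + ((C−V)·d_A)·d_A = V + 19.6424·d_A = (36.7971,2.8773)
T_B = V + ((C−V)·d_B)·d_B = V + 19.6424·d_B = (10.3150,1.1220)
sweep = 180° − θ = 95.0010°

center=(22.7518,14.1327) T_A=(36.7971,2.8773) T_B=(10.3150,1.1220) sweep=95.0010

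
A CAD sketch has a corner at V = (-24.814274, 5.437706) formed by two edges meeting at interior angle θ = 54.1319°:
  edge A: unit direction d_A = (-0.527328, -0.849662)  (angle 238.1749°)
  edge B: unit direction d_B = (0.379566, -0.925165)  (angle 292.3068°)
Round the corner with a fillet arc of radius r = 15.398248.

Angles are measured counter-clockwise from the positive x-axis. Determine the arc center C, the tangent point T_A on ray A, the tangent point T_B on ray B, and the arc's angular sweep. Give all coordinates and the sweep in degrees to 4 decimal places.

bisector direction at 265.2409° = (-0.082967,-0.996552)
center distance |VC| = r/sin(θ/2) = 15.398248/sin(27.0660°) = 33.841129
C = V + |VC|·bis = (-27.6220,-28.2867)
T_A = V + ((C−V)·d_A)·d_A = V + 30.1350·d_A = (-40.7053,-20.1668)
T_B = V + ((C−V)·d_B)·d_B = V + 30.1350·d_B = (-13.3761,-22.4421)
sweep = 180° − θ = 125.8681°

center=(-27.6220,-28.2867) T_A=(-40.7053,-20.1668) T_B=(-13.3761,-22.4421) sweep=125.8681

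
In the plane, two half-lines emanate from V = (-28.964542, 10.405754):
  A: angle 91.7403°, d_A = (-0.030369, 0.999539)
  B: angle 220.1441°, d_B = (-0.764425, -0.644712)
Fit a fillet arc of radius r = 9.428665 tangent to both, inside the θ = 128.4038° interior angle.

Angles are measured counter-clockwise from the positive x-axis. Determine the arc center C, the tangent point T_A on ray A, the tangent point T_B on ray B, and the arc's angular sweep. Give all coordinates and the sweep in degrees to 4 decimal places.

bisector direction at 155.9422° = (-0.913135,0.407658)
center distance |VC| = r/sin(θ/2) = 9.428665/sin(64.2019°) = 10.472417
C = V + |VC|·bis = (-38.5273,14.6749)
T_A = V + ((C−V)·d_A)·d_A = V + 4.5576·d_A = (-29.1030,14.9613)
T_B = V + ((C−V)·d_B)·d_B = V + 4.5576·d_B = (-32.4485,7.4674)
sweep = 180° − θ = 51.5962°

center=(-38.5273,14.6749) T_A=(-29.1030,14.9613) T_B=(-32.4485,7.4674) sweep=51.5962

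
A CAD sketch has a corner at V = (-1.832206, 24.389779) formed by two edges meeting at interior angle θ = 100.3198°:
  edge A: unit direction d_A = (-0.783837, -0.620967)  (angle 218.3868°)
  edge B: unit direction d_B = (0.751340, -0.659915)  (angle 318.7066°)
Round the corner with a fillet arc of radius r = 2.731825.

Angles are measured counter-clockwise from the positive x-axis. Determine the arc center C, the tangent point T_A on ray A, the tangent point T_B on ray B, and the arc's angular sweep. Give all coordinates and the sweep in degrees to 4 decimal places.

center=(-1.9224,20.8331) T_A=(-3.6188,22.9744) T_B=(-0.1197,22.8856) sweep=79.6802

bisector direction at 268.5467° = (-0.025362,-0.999678)
center distance |VC| = r/sin(θ/2) = 2.731825/sin(50.1599°) = 3.557827
C = V + |VC|·bis = (-1.9224,20.8331)
T_A = V + ((C−V)·d_A)·d_A = V + 2.2793·d_A = (-3.6188,22.9744)
T_B = V + ((C−V)·d_B)·d_B = V + 2.2793·d_B = (-0.1197,22.8856)
sweep = 180° − θ = 79.6802°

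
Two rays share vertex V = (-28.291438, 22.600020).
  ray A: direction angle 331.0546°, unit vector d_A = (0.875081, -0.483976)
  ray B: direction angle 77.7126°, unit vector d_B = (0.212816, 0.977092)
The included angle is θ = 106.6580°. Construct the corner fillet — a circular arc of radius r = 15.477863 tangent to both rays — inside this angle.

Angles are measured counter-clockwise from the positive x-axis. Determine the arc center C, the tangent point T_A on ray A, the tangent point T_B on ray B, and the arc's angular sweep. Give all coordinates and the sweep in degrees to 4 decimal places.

bisector direction at 24.3836° = (0.910802,0.412844)
center distance |VC| = r/sin(θ/2) = 15.477863/sin(53.3290°) = 19.297204
C = V + |VC|·bis = (-10.7155,30.5667)
T_A = V + ((C−V)·d_A)·d_A = V + 11.5247·d_A = (-18.2064,17.0224)
T_B = V + ((C−V)·d_B)·d_B = V + 11.5247·d_B = (-25.8388,33.8607)
sweep = 180° − θ = 73.3420°

center=(-10.7155,30.5667) T_A=(-18.2064,17.0224) T_B=(-25.8388,33.8607) sweep=73.3420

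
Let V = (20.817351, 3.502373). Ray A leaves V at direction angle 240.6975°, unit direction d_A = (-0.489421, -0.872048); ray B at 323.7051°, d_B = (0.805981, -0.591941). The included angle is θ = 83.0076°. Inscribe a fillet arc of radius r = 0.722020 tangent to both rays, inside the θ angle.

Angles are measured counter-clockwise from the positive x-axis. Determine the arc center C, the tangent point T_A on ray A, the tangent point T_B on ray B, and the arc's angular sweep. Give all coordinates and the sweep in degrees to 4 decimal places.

center=(21.0476,2.4374) T_A=(20.4180,2.7908) T_B=(21.4750,3.0194) sweep=96.9924

bisector direction at 282.2013° = (0.211347,-0.977411)
center distance |VC| = r/sin(θ/2) = 0.722020/sin(41.5038°) = 1.089562
C = V + |VC|·bis = (21.0476,2.4374)
T_A = V + ((C−V)·d_A)·d_A = V + 0.8160·d_A = (20.4180,2.7908)
T_B = V + ((C−V)·d_B)·d_B = V + 0.8160·d_B = (21.4750,3.0194)
sweep = 180° − θ = 96.9924°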